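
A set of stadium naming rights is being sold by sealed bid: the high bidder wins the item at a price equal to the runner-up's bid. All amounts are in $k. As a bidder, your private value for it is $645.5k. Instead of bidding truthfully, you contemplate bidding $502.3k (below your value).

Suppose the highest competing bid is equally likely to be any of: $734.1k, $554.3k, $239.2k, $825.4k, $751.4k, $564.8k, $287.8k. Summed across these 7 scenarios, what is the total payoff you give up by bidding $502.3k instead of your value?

The deviation costs you only when the competing bid falls strictly between $502.3k and $645.5k; elsewhere both bids give the same outcome.
$734.1k: outcomes coincide → loss $0k.
$554.3k: truthful payoff $91.2k, deviation payoff $0k → loss $91.2k.
$239.2k: outcomes coincide → loss $0k.
$825.4k: outcomes coincide → loss $0k.
$751.4k: outcomes coincide → loss $0k.
$564.8k: truthful payoff $80.7k, deviation payoff $0k → loss $80.7k.
$287.8k: outcomes coincide → loss $0k.
Total loss = $91.2k + $80.7k = $171.9k.
Truthful bidding weakly dominates here: raising your bid can only win items priced above your value, and lowering it can only forfeit items priced below.

$171.9k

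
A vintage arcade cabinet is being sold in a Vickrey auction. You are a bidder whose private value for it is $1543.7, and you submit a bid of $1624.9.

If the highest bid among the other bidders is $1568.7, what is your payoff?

Your bid $1624.9 exceeds the highest competing bid $1568.7, so you win.
In a second-price auction the winner pays the second-highest bid, $1568.7.
Payoff = value − price = $1543.7 − $1568.7 = −$25.

−$25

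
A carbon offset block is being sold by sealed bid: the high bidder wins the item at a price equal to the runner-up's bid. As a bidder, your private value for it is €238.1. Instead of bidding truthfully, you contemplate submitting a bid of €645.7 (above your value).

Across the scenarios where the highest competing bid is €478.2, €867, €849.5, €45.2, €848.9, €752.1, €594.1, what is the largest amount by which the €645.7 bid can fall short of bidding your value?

€478.2: truthful gives €0, deviation gives −€240.1 → loss €240.1.
€867: same outcome either way → loss €0.
€849.5: same outcome either way → loss €0.
€45.2: same outcome either way → loss €0.
€848.9: same outcome either way → loss €0.
€752.1: same outcome either way → loss €0.
€594.1: truthful gives €0, deviation gives −€356 → loss €356.
Maximum loss: €356.

€356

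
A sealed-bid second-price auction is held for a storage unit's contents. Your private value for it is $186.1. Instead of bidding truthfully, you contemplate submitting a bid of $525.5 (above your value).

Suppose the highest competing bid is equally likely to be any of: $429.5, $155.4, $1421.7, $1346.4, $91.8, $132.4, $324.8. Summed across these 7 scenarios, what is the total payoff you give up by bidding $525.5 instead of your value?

$382.1

The deviation costs you only when the competing bid falls strictly between $186.1 and $525.5; elsewhere both bids give the same outcome.
$429.5: truthful payoff $0, deviation payoff −$243.4 → loss $243.4.
$155.4: outcomes coincide → loss $0.
$1421.7: outcomes coincide → loss $0.
$1346.4: outcomes coincide → loss $0.
$91.8: outcomes coincide → loss $0.
$132.4: outcomes coincide → loss $0.
$324.8: truthful payoff $0, deviation payoff −$138.7 → loss $138.7.
Total loss = $243.4 + $138.7 = $382.1.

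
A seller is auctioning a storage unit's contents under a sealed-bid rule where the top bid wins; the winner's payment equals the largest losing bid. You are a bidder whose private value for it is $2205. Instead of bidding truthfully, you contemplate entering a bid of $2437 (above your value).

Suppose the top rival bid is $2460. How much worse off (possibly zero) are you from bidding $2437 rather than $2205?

Bidding your value $2205: you lose (since $2205 < $2460). Payoff $0.
Bidding $2437: you lose. Payoff $0.
Difference = $0 − $0 = $0; both bids lead to the same outcome because the competing bid is above both your value and your alternative bid.
Truthful bidding weakly dominates here: raising your bid can only win items priced above your value, and lowering it can only forfeit items priced below.

$0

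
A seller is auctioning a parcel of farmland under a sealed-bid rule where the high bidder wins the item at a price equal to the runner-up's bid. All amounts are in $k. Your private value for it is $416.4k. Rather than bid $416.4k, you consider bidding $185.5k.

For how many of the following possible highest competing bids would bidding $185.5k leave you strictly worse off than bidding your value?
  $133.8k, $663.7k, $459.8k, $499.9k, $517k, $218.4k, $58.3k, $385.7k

The deviation hurts exactly when the highest competing bid lies strictly between $185.5k and $416.4k — underbidding then forfeits a profitable win.
$133.8k: below both → same outcome either way.
$663.7k: above both → same outcome either way.
$459.8k: above both → same outcome either way.
$499.9k: above both → same outcome either way.
$517k: above both → same outcome either way.
$218.4k: inside the interval → strictly worse (loss $198k).
$58.3k: below both → same outcome either way.
$385.7k: inside the interval → strictly worse (loss $30.7k).
Count: 2.

2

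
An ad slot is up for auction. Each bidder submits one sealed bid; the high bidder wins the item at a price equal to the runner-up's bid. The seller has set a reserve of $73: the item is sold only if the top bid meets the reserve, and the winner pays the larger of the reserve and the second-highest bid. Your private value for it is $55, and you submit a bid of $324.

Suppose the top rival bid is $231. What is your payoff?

−$176

Your bid $324 is the highest and exceeds the reserve.
Price = max(second-highest bid, reserve) = max($231, $73) = $231.
Payoff = $55 − $231 = −$176.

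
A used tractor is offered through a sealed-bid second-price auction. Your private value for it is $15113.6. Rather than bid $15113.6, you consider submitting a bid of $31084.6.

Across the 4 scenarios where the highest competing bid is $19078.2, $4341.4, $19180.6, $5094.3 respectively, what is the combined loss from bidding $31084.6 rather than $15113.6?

The deviation costs you only when the competing bid falls strictly between $15113.6 and $31084.6; elsewhere both bids give the same outcome.
$19078.2: truthful payoff $0, deviation payoff −$3964.6 → loss $3964.6.
$4341.4: outcomes coincide → loss $0.
$19180.6: truthful payoff $0, deviation payoff −$4067 → loss $4067.
$5094.3: outcomes coincide → loss $0.
Total loss = $3964.6 + $4067 = $8031.6.

$8031.6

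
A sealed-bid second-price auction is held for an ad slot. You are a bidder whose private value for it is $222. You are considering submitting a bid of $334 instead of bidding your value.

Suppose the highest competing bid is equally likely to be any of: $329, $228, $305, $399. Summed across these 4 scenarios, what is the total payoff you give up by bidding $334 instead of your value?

The deviation costs you only when the competing bid falls strictly between $222 and $334; elsewhere both bids give the same outcome.
$329: truthful payoff $0, deviation payoff −$107 → loss $107.
$228: truthful payoff $0, deviation payoff −$6 → loss $6.
$305: truthful payoff $0, deviation payoff −$83 → loss $83.
$399: outcomes coincide → loss $0.
Total loss = $107 + $6 + $83 = $196.

$196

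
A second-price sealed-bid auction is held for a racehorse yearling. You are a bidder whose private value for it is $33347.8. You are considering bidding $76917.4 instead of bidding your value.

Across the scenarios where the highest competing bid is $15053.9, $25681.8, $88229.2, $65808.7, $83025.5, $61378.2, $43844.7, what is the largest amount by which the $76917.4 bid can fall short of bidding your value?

$15053.9: same outcome either way → loss $0.
$25681.8: same outcome either way → loss $0.
$88229.2: same outcome either way → loss $0.
$65808.7: truthful gives $0, deviation gives −$32460.9 → loss $32460.9.
$83025.5: same outcome either way → loss $0.
$61378.2: truthful gives $0, deviation gives −$28030.4 → loss $28030.4.
$43844.7: truthful gives $0, deviation gives −$10496.9 → loss $10496.9.
Maximum loss: $32460.9.

$32460.9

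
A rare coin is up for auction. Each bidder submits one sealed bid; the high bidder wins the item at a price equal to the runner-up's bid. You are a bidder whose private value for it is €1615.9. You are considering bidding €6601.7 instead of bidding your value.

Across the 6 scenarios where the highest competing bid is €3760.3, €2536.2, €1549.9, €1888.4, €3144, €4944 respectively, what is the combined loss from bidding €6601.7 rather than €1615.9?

€8193.4

The deviation costs you only when the competing bid falls strictly between €1615.9 and €6601.7; elsewhere both bids give the same outcome.
€3760.3: truthful payoff €0, deviation payoff −€2144.4 → loss €2144.4.
€2536.2: truthful payoff €0, deviation payoff −€920.3 → loss €920.3.
€1549.9: outcomes coincide → loss €0.
€1888.4: truthful payoff €0, deviation payoff −€272.5 → loss €272.5.
€3144: truthful payoff €0, deviation payoff −€1528.1 → loss €1528.1.
€4944: truthful payoff €0, deviation payoff −€3328.1 → loss €3328.1.
Total loss = €2144.4 + €920.3 + €272.5 + €1528.1 + €3328.1 = €8193.4.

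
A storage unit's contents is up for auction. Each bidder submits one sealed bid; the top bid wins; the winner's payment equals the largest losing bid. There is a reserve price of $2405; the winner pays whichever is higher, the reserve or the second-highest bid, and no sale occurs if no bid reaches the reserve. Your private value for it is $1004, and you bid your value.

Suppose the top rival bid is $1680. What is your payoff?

$0

Your bid $1004 is below the highest competing bid $1680, so you lose. Payoff $0.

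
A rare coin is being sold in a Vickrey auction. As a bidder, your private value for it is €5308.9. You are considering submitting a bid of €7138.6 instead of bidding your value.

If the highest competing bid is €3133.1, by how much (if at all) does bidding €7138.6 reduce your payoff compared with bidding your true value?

€0

Bidding your value €5308.9: you win (since €5308.9 > €3133.1) and pay €3133.1. Payoff €2175.8.
Bidding €7138.6: you win and pay €3133.1. Payoff €5308.9 − €3133.1 = €2175.8.
Difference = €2175.8 − €2175.8 = €0; both bids lead to the same outcome because the competing bid is below both your value and your alternative bid.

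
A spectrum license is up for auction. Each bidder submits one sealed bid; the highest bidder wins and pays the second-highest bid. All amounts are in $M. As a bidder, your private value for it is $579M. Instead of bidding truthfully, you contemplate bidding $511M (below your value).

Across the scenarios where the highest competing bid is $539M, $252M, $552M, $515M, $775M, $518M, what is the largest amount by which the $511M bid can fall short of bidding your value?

$539M: truthful gives $40M, deviation gives $0M → loss $40M.
$252M: same outcome either way → loss $0M.
$552M: truthful gives $27M, deviation gives $0M → loss $27M.
$515M: truthful gives $64M, deviation gives $0M → loss $64M.
$775M: same outcome either way → loss $0M.
$518M: truthful gives $61M, deviation gives $0M → loss $61M.
Maximum loss: $64M.

$64M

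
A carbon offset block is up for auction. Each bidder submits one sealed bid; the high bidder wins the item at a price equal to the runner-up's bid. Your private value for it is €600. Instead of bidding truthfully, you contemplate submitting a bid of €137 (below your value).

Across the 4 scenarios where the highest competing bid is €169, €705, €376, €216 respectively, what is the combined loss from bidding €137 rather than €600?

The deviation costs you only when the competing bid falls strictly between €137 and €600; elsewhere both bids give the same outcome.
€169: truthful payoff €431, deviation payoff €0 → loss €431.
€705: outcomes coincide → loss €0.
€376: truthful payoff €224, deviation payoff €0 → loss €224.
€216: truthful payoff €384, deviation payoff €0 → loss €384.
Total loss = €431 + €224 + €384 = €1039.
In a second-price auction your bid sets only whether you win, not what you pay, so bidding your true value is weakly dominant.

€1039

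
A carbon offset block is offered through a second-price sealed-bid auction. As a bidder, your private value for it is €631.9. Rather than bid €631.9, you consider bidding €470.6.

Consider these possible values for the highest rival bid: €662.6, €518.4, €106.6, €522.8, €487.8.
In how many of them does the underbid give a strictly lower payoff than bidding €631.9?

3

The deviation hurts exactly when the highest competing bid lies strictly between €470.6 and €631.9 — underbidding then forfeits a profitable win.
€662.6: above both → same outcome either way.
€518.4: inside the interval → strictly worse (loss €113.5).
€106.6: below both → same outcome either way.
€522.8: inside the interval → strictly worse (loss €109.1).
€487.8: inside the interval → strictly worse (loss €144.1).
Count: 3.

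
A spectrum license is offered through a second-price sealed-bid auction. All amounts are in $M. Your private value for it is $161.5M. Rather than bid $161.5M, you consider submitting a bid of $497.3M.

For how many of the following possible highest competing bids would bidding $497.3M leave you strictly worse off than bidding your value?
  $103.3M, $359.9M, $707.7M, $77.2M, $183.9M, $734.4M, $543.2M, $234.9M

The deviation hurts exactly when the highest competing bid lies strictly between $161.5M and $497.3M — overbidding then wins at a price above your value.
$103.3M: below both → same outcome either way.
$359.9M: inside the interval → strictly worse (loss $198.4M).
$707.7M: above both → same outcome either way.
$77.2M: below both → same outcome either way.
$183.9M: inside the interval → strictly worse (loss $22.4M).
$734.4M: above both → same outcome either way.
$543.2M: above both → same outcome either way.
$234.9M: inside the interval → strictly worse (loss $73.4M).
Count: 3.

3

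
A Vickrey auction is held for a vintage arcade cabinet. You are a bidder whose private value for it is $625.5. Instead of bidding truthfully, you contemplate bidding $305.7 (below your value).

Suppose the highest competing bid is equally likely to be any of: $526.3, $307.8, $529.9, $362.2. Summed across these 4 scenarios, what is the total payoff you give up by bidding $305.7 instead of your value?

$775.8

The deviation costs you only when the competing bid falls strictly between $305.7 and $625.5; elsewhere both bids give the same outcome.
$526.3: truthful payoff $99.2, deviation payoff $0 → loss $99.2.
$307.8: truthful payoff $317.7, deviation payoff $0 → loss $317.7.
$529.9: truthful payoff $95.6, deviation payoff $0 → loss $95.6.
$362.2: truthful payoff $263.3, deviation payoff $0 → loss $263.3.
Total loss = $99.2 + $317.7 + $95.6 + $263.3 = $775.8.
Because the price is fixed by the runner-up's bid, deviating from your value can only change a good outcome into a bad one — never the reverse.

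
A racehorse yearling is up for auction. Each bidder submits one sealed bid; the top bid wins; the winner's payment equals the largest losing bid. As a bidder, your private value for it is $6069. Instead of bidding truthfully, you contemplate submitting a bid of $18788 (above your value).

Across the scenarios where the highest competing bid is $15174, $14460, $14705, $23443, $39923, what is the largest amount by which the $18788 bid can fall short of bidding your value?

$9105

$15174: truthful gives $0, deviation gives −$9105 → loss $9105.
$14460: truthful gives $0, deviation gives −$8391 → loss $8391.
$14705: truthful gives $0, deviation gives −$8636 → loss $8636.
$23443: same outcome either way → loss $0.
$39923: same outcome either way → loss $0.
Maximum loss: $9105.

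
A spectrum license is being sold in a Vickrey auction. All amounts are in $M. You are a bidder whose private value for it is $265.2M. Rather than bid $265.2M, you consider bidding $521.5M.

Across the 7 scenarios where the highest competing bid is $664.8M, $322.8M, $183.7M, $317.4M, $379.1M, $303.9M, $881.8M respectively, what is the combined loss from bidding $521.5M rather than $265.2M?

The deviation costs you only when the competing bid falls strictly between $265.2M and $521.5M; elsewhere both bids give the same outcome.
$664.8M: outcomes coincide → loss $0M.
$322.8M: truthful payoff $0M, deviation payoff −$57.6M → loss $57.6M.
$183.7M: outcomes coincide → loss $0M.
$317.4M: truthful payoff $0M, deviation payoff −$52.2M → loss $52.2M.
$379.1M: truthful payoff $0M, deviation payoff −$113.9M → loss $113.9M.
$303.9M: truthful payoff $0M, deviation payoff −$38.7M → loss $38.7M.
$881.8M: outcomes coincide → loss $0M.
Total loss = $57.6M + $52.2M + $113.9M + $38.7M = $262.4M.

$262.4M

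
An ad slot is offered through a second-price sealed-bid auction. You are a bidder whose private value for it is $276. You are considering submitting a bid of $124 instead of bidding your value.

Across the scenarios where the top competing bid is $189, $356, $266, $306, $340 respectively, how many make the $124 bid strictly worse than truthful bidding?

The deviation hurts exactly when the highest competing bid lies strictly between $124 and $276 — underbidding then forfeits a profitable win.
$189: inside the interval → strictly worse (loss $87).
$356: above both → same outcome either way.
$266: inside the interval → strictly worse (loss $10).
$306: above both → same outcome either way.
$340: above both → same outcome either way.
Count: 2.

2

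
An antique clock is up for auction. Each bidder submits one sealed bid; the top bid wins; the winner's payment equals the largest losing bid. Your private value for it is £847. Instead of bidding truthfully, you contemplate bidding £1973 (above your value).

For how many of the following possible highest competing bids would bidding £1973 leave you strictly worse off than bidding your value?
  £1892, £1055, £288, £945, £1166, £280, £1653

5

The deviation hurts exactly when the highest competing bid lies strictly between £847 and £1973 — overbidding then wins at a price above your value.
£1892: inside the interval → strictly worse (loss £1045).
£1055: inside the interval → strictly worse (loss £208).
£288: below both → same outcome either way.
£945: inside the interval → strictly worse (loss £98).
£1166: inside the interval → strictly worse (loss £319).
£280: below both → same outcome either way.
£1653: inside the interval → strictly worse (loss £806).
Count: 5.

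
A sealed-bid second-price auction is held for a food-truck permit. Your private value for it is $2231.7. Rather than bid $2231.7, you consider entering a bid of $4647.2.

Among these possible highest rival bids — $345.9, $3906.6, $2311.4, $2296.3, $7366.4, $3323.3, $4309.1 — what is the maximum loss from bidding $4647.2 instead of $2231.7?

$345.9: same outcome either way → loss $0.
$3906.6: truthful gives $0, deviation gives −$1674.9 → loss $1674.9.
$2311.4: truthful gives $0, deviation gives −$79.7 → loss $79.7.
$2296.3: truthful gives $0, deviation gives −$64.6 → loss $64.6.
$7366.4: same outcome either way → loss $0.
$3323.3: truthful gives $0, deviation gives −$1091.6 → loss $1091.6.
$4309.1: truthful gives $0, deviation gives −$2077.4 → loss $2077.4.
Maximum loss: $2077.4.

$2077.4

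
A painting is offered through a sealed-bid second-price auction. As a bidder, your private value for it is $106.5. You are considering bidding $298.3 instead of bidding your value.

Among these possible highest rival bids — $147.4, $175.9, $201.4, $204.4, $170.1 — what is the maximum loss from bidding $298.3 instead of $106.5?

$97.9

$147.4: truthful gives $0, deviation gives −$40.9 → loss $40.9.
$175.9: truthful gives $0, deviation gives −$69.4 → loss $69.4.
$201.4: truthful gives $0, deviation gives −$94.9 → loss $94.9.
$204.4: truthful gives $0, deviation gives −$97.9 → loss $97.9.
$170.1: truthful gives $0, deviation gives −$63.6 → loss $63.6.
Maximum loss: $97.9.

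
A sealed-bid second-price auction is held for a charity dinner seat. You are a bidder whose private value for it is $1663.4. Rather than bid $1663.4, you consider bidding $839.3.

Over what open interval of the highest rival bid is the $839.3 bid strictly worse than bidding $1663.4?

($839.3, $1663.4)

If the competing bid is below $839.3, both bids win at the same price — no difference.
If it is above $1663.4, both bids lose — no difference.
If it lies strictly between $839.3 and $1663.4, bidding your value wins at a price below your value (positive payoff) while bidding $839.3 loses (payoff 0).
So the deviation strictly hurts on the open interval ($839.3, $1663.4).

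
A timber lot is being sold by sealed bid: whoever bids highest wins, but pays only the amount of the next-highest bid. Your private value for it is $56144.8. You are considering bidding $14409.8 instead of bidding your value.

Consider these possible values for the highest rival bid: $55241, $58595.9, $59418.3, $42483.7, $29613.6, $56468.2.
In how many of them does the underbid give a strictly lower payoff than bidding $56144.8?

3

The deviation hurts exactly when the highest competing bid lies strictly between $14409.8 and $56144.8 — underbidding then forfeits a profitable win.
$55241: inside the interval → strictly worse (loss $903.8).
$58595.9: above both → same outcome either way.
$59418.3: above both → same outcome either way.
$42483.7: inside the interval → strictly worse (loss $13661.1).
$29613.6: inside the interval → strictly worse (loss $26531.2).
$56468.2: above both → same outcome either way.
Count: 3.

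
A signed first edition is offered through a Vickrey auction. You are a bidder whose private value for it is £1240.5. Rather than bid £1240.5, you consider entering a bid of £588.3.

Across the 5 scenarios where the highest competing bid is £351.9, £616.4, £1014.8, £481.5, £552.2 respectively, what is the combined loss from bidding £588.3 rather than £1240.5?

The deviation costs you only when the competing bid falls strictly between £588.3 and £1240.5; elsewhere both bids give the same outcome.
£351.9: outcomes coincide → loss £0.
£616.4: truthful payoff £624.1, deviation payoff £0 → loss £624.1.
£1014.8: truthful payoff £225.7, deviation payoff £0 → loss £225.7.
£481.5: outcomes coincide → loss £0.
£552.2: outcomes coincide → loss £0.
Total loss = £624.1 + £225.7 = £849.8.

£849.8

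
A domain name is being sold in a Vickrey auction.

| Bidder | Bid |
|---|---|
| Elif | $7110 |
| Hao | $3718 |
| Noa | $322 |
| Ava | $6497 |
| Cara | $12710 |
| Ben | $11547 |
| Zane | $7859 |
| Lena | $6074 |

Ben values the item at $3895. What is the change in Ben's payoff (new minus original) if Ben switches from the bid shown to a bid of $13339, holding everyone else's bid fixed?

−$8815

The highest bid among the other bidders is $12710; Ben's bid doesn't change that.
Original bid $11547: Ben is not highest (top rival bid is $12710); payoff $0.
Alternative bid $13339: Ben is highest, pays the top rival bid $12710; payoff $3895 − $12710 = −$8815.
Change in payoff = −$8815 − ($0) = −$8815.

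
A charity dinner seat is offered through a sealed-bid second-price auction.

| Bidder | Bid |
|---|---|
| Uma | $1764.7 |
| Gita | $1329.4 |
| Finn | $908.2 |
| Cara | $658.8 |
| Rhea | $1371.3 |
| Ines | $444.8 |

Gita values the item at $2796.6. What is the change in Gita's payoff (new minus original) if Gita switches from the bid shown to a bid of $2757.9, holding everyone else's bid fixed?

$1031.9

The highest bid among the other bidders is $1764.7; Gita's bid doesn't change that.
Original bid $1329.4: Gita is not highest (top rival bid is $1764.7); payoff $0.
Alternative bid $2757.9: Gita is highest, pays the top rival bid $1764.7; payoff $2796.6 − $1764.7 = $1031.9.
Change in payoff = $1031.9 − ($0) = $1031.9.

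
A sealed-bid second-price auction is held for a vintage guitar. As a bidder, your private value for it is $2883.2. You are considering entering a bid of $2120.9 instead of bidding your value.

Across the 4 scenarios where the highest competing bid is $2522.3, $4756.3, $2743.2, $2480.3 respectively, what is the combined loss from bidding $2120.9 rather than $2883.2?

$903.8

The deviation costs you only when the competing bid falls strictly between $2120.9 and $2883.2; elsewhere both bids give the same outcome.
$2522.3: truthful payoff $360.9, deviation payoff $0 → loss $360.9.
$4756.3: outcomes coincide → loss $0.
$2743.2: truthful payoff $140, deviation payoff $0 → loss $140.
$2480.3: truthful payoff $402.9, deviation payoff $0 → loss $402.9.
Total loss = $360.9 + $140 + $402.9 = $903.8.
Truthful bidding weakly dominates here: raising your bid can only win items priced above your value, and lowering it can only forfeit items priced below.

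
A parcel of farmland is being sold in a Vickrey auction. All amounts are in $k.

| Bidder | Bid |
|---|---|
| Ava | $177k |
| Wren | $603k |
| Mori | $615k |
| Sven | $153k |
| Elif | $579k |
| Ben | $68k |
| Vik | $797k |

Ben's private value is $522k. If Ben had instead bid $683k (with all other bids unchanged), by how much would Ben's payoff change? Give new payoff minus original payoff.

$0k

The highest bid among the other bidders is $797k; Ben's bid doesn't change that.
Original bid $68k: Ben is not highest (top rival bid is $797k); payoff $0k.
Alternative bid $683k: Ben is not highest (top rival bid is $797k); payoff $0k.
Change in payoff = $0k − ($0k) = $0k.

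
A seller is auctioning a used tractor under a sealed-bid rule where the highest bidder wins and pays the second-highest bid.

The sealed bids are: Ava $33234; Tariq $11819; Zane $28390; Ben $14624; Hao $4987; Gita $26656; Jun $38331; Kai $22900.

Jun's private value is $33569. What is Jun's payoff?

$335

Highest bid: Jun at $38331, so Jun wins.
Second-highest bid: Ava at $33234 — that is the price the winner pays.
Jun's payoff = value − price = $33569 − $33234 = $335.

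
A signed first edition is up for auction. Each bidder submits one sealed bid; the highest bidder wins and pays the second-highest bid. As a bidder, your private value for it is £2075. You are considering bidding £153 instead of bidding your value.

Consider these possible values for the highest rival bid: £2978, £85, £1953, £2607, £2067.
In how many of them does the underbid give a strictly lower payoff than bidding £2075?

2

The deviation hurts exactly when the highest competing bid lies strictly between £153 and £2075 — underbidding then forfeits a profitable win.
£2978: above both → same outcome either way.
£85: below both → same outcome either way.
£1953: inside the interval → strictly worse (loss £122).
£2607: above both → same outcome either way.
£2067: inside the interval → strictly worse (loss £8).
Count: 2.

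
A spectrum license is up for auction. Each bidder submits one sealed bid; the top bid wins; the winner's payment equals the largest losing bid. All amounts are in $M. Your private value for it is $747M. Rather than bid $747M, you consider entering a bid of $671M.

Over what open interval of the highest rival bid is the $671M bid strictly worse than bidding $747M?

If the competing bid is below $671M, both bids win at the same price — no difference.
If it is above $747M, both bids lose — no difference.
If it lies strictly between $671M and $747M, bidding your value wins at a price below your value (positive payoff) while bidding $671M loses (payoff 0).
So the deviation strictly hurts on the open interval ($671M, $747M).

($671M, $747M)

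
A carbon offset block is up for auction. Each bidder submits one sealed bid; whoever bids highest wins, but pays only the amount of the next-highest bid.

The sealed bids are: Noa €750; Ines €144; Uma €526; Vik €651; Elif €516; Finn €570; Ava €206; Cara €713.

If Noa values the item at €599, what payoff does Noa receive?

Highest bid: Noa at €750, so Noa wins.
Second-highest bid: Cara at €713 — that is the price the winner pays.
Noa's payoff = value − price = €599 − €713 = −€114.

−€114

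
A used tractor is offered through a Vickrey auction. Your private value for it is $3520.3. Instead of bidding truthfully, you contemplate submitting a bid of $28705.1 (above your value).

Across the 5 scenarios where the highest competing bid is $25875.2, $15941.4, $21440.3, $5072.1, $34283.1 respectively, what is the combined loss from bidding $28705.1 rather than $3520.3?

The deviation costs you only when the competing bid falls strictly between $3520.3 and $28705.1; elsewhere both bids give the same outcome.
$25875.2: truthful payoff $0, deviation payoff −$22354.9 → loss $22354.9.
$15941.4: truthful payoff $0, deviation payoff −$12421.1 → loss $12421.1.
$21440.3: truthful payoff $0, deviation payoff −$17920 → loss $17920.
$5072.1: truthful payoff $0, deviation payoff −$1551.8 → loss $1551.8.
$34283.1: outcomes coincide → loss $0.
Total loss = $22354.9 + $12421.1 + $17920 + $1551.8 = $54247.8.

$54247.8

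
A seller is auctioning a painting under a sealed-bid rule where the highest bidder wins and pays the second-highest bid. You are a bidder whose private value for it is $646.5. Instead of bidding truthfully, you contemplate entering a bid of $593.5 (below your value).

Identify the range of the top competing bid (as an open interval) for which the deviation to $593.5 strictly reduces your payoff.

If the competing bid is below $593.5, both bids win at the same price — no difference.
If it is above $646.5, both bids lose — no difference.
If it lies strictly between $593.5 and $646.5, bidding your value wins at a price below your value (positive payoff) while bidding $593.5 loses (payoff 0).
So the deviation strictly hurts on the open interval ($593.5, $646.5).

($593.5, $646.5)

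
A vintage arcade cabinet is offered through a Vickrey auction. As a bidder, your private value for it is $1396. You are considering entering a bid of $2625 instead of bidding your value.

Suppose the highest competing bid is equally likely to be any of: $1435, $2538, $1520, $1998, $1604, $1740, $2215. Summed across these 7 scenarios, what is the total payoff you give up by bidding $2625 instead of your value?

The deviation costs you only when the competing bid falls strictly between $1396 and $2625; elsewhere both bids give the same outcome.
$1435: truthful payoff $0, deviation payoff −$39 → loss $39.
$2538: truthful payoff $0, deviation payoff −$1142 → loss $1142.
$1520: truthful payoff $0, deviation payoff −$124 → loss $124.
$1998: truthful payoff $0, deviation payoff −$602 → loss $602.
$1604: truthful payoff $0, deviation payoff −$208 → loss $208.
$1740: truthful payoff $0, deviation payoff −$344 → loss $344.
$2215: truthful payoff $0, deviation payoff −$819 → loss $819.
Total loss = $39 + $1142 + $124 + $602 + $208 + $344 + $819 = $3278.

$3278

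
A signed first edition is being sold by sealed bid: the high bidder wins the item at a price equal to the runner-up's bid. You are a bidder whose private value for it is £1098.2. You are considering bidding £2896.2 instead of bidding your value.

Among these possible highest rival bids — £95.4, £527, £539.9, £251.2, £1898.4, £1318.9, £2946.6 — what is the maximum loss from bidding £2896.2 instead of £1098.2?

£800.2

£95.4: same outcome either way → loss £0.
£527: same outcome either way → loss £0.
£539.9: same outcome either way → loss £0.
£251.2: same outcome either way → loss £0.
£1898.4: truthful gives £0, deviation gives −£800.2 → loss £800.2.
£1318.9: truthful gives £0, deviation gives −£220.7 → loss £220.7.
£2946.6: same outcome either way → loss £0.
Maximum loss: £800.2.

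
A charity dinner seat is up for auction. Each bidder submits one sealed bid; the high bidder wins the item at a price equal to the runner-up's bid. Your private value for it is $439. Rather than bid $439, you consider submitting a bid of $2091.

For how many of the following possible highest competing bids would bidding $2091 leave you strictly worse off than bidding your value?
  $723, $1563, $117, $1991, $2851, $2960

3

The deviation hurts exactly when the highest competing bid lies strictly between $439 and $2091 — overbidding then wins at a price above your value.
$723: inside the interval → strictly worse (loss $284).
$1563: inside the interval → strictly worse (loss $1124).
$117: below both → same outcome either way.
$1991: inside the interval → strictly worse (loss $1552).
$2851: above both → same outcome either way.
$2960: above both → same outcome either way.
Count: 3.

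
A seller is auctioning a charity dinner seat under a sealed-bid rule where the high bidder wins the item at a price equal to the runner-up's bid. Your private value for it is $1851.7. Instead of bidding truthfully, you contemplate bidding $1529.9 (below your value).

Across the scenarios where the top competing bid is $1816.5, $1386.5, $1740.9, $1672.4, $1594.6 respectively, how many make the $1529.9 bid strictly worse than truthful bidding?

4

The deviation hurts exactly when the highest competing bid lies strictly between $1529.9 and $1851.7 — underbidding then forfeits a profitable win.
$1816.5: inside the interval → strictly worse (loss $35.2).
$1386.5: below both → same outcome either way.
$1740.9: inside the interval → strictly worse (loss $110.8).
$1672.4: inside the interval → strictly worse (loss $179.3).
$1594.6: inside the interval → strictly worse (loss $257.1).
Count: 4.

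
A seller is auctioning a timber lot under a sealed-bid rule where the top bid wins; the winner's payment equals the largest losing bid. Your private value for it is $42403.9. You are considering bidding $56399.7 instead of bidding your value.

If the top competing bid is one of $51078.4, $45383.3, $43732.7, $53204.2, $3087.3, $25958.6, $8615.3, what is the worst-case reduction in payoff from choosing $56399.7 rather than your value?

$51078.4: truthful gives $0, deviation gives −$8674.5 → loss $8674.5.
$45383.3: truthful gives $0, deviation gives −$2979.4 → loss $2979.4.
$43732.7: truthful gives $0, deviation gives −$1328.8 → loss $1328.8.
$53204.2: truthful gives $0, deviation gives −$10800.3 → loss $10800.3.
$3087.3: same outcome either way → loss $0.
$25958.6: same outcome either way → loss $0.
$8615.3: same outcome either way → loss $0.
Maximum loss: $10800.3.

$10800.3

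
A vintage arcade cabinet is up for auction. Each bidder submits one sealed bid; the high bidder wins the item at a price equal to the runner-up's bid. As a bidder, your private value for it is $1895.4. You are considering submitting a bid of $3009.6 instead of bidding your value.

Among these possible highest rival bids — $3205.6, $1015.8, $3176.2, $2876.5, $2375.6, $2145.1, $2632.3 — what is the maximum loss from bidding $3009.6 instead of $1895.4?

$3205.6: same outcome either way → loss $0.
$1015.8: same outcome either way → loss $0.
$3176.2: same outcome either way → loss $0.
$2876.5: truthful gives $0, deviation gives −$981.1 → loss $981.1.
$2375.6: truthful gives $0, deviation gives −$480.2 → loss $480.2.
$2145.1: truthful gives $0, deviation gives −$249.7 → loss $249.7.
$2632.3: truthful gives $0, deviation gives −$736.9 → loss $736.9.
Maximum loss: $981.1.

$981.1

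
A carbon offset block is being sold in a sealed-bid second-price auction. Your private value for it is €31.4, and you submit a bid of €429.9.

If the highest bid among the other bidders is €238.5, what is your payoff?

Your bid €429.9 exceeds the highest competing bid €238.5, so you win.
In a second-price auction the winner pays the second-highest bid, €238.5.
Payoff = value − price = €31.4 − €238.5 = −€207.1.

−€207.1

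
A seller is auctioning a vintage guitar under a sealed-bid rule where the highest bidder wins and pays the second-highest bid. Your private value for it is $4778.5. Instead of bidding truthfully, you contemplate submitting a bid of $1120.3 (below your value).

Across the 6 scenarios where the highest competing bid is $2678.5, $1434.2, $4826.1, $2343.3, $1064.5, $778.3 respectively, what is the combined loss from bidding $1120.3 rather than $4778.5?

The deviation costs you only when the competing bid falls strictly between $1120.3 and $4778.5; elsewhere both bids give the same outcome.
$2678.5: truthful payoff $2100, deviation payoff $0 → loss $2100.
$1434.2: truthful payoff $3344.3, deviation payoff $0 → loss $3344.3.
$4826.1: outcomes coincide → loss $0.
$2343.3: truthful payoff $2435.2, deviation payoff $0 → loss $2435.2.
$1064.5: outcomes coincide → loss $0.
$778.3: outcomes coincide → loss $0.
Total loss = $2100 + $3344.3 + $2435.2 = $7879.5.

$7879.5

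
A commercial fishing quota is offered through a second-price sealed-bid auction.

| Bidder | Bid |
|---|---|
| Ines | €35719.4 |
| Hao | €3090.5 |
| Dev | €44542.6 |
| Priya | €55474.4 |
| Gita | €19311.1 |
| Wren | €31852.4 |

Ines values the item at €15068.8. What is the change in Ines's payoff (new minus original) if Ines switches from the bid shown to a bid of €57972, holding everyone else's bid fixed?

−€40405.6

The highest bid among the other bidders is €55474.4; Ines's bid doesn't change that.
Original bid €35719.4: Ines is not highest (top rival bid is €55474.4); payoff €0.
Alternative bid €57972: Ines is highest, pays the top rival bid €55474.4; payoff €15068.8 − €55474.4 = −€40405.6.
Change in payoff = −€40405.6 − (€0) = −€40405.6.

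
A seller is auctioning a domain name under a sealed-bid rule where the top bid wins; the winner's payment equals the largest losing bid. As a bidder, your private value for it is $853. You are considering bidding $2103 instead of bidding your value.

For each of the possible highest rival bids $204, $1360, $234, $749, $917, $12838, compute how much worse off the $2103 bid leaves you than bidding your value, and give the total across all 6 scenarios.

$571

The deviation costs you only when the competing bid falls strictly between $853 and $2103; elsewhere both bids give the same outcome.
$204: outcomes coincide → loss $0.
$1360: truthful payoff $0, deviation payoff −$507 → loss $507.
$234: outcomes coincide → loss $0.
$749: outcomes coincide → loss $0.
$917: truthful payoff $0, deviation payoff −$64 → loss $64.
$12838: outcomes coincide → loss $0.
Total loss = $507 + $64 = $571.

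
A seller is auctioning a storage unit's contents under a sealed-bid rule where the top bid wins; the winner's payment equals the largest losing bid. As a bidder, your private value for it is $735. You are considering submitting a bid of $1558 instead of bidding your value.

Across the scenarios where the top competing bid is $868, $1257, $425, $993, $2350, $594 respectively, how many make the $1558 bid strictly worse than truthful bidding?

The deviation hurts exactly when the highest competing bid lies strictly between $735 and $1558 — overbidding then wins at a price above your value.
$868: inside the interval → strictly worse (loss $133).
$1257: inside the interval → strictly worse (loss $522).
$425: below both → same outcome either way.
$993: inside the interval → strictly worse (loss $258).
$2350: above both → same outcome either way.
$594: below both → same outcome either way.
Count: 3.

3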